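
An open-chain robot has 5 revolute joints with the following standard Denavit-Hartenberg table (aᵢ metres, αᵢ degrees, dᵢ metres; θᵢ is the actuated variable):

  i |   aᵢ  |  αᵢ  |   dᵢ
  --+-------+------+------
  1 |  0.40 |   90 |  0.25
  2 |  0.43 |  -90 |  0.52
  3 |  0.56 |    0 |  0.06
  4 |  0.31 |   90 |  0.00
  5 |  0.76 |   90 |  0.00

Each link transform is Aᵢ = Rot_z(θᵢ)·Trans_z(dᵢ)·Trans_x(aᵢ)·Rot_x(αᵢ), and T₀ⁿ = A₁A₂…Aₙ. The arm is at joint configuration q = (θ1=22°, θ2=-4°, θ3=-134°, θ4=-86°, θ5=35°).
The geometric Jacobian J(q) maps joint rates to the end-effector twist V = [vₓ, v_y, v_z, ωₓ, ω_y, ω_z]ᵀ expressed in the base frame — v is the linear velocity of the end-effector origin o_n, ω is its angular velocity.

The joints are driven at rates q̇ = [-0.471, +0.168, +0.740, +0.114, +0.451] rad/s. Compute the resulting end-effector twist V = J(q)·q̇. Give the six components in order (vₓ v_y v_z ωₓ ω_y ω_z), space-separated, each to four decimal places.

o_n = [-0.0987, -0.3887, 0.7917]
J₁: ẑ×o_n = [0.3887, -0.0987, 0.0000], ω = ẑ
J2: z=[0.3746, -0.9272, 0.0000] o=[0.3709, 0.1498, 0.2500] → [-0.5022, -0.2029, -0.6372, 0.3746, -0.9272, 0.0000]
J3: z=[0.0647, 0.0261, 0.9976] o=[0.9634, -0.1716, 0.2200] → [0.2315, -1.0965, 0.0137, 0.0647, 0.0261, 0.9976]
J4: z=[0.0647, 0.0261, 0.9976] o=[0.7584, -0.6889, 0.3070] → [-0.2868, -0.8864, 0.0418, 0.0647, 0.0261, 0.9976]
J5: z=[0.3076, 0.9505, -0.0448] o=[0.4641, -0.5929, 0.3236] → [0.4541, -0.1187, 0.5977, 0.3076, 0.9505, -0.0448]
V = J·q̇ = [0.0760, -0.9536, 0.1775, 0.2569, 0.2952, 0.3607]

0.0760 -0.9536 0.1775 0.2569 0.2952 0.3607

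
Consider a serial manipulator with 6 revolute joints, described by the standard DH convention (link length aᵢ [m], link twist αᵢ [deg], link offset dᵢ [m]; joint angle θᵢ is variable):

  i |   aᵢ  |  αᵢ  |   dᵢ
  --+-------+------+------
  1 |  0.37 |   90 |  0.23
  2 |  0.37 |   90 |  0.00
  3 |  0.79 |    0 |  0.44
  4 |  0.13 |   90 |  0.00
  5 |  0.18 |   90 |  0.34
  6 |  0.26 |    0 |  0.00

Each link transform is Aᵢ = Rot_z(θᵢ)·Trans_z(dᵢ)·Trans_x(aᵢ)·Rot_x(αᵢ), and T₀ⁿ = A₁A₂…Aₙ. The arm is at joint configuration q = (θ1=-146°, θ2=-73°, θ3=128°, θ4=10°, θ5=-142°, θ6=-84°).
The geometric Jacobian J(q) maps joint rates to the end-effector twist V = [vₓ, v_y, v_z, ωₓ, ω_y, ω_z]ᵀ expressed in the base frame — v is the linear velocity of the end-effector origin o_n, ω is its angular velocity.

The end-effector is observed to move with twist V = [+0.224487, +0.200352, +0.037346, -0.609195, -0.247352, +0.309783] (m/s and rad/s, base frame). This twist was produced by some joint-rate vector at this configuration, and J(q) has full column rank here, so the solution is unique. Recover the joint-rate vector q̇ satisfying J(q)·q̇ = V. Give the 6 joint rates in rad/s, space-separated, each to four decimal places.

o_n = [-0.4195, 0.5141, 0.1742]
J₁: ẑ×o_n = [-0.5141, -0.4195, 0.0000], ω = ẑ
J2: z=[-0.5592, 0.8290, 0.0000] o=[-0.3067, -0.2069, 0.2300] → [-0.0463, -0.0312, -0.3097, -0.5592, 0.8290, 0.0000]
J3: z=[0.7928, 0.5348, -0.2924] o=[-0.3964, -0.2674, -0.1238] → [0.3879, -0.2295, 0.6319, 0.7928, 0.5348, -0.2924]
J4: z=[0.7928, 0.5348, -0.2924] o=[-0.2778, 0.5635, 0.2126] → [-0.0350, 0.0719, 0.0366, 0.7928, 0.5348, -0.2924]
J5: z=[-0.5777, 0.5067, -0.6399] o=[-0.3030, 0.6514, 0.3050] → [-0.1542, -0.0010, 0.1384, -0.5777, 0.5067, -0.6399]
J6: z=[0.7442, 0.0051, -0.6679] o=[-0.5598, 0.6685, 0.0191] → [-0.1024, -0.2091, -0.1157, 0.7442, 0.0051, -0.6679]
q̇ = J⁺·V = [-0.2550, 0.0030, 0.0060, -0.3380, -0.1370, -0.5690]

-0.2550 0.0030 0.0060 -0.3380 -0.1370 -0.5690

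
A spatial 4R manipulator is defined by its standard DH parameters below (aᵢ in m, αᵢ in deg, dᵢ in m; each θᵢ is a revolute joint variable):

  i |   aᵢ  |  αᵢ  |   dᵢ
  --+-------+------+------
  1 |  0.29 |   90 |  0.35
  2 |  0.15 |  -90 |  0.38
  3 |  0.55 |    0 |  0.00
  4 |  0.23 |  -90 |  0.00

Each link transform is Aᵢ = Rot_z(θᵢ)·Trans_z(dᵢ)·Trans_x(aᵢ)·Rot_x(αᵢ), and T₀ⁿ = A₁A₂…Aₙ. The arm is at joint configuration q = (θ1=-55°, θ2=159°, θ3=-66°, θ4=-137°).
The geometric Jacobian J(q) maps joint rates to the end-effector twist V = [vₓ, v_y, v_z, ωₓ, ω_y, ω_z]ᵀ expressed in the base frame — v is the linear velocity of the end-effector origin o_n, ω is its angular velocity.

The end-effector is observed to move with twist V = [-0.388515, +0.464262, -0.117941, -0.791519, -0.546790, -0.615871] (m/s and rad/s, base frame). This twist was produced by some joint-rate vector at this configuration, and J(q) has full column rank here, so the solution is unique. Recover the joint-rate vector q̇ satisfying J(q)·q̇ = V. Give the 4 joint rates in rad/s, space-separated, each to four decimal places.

-0.6000 0.9620 0.1560 -0.1390

o_n = [-0.5696, -0.5683, 0.4081]
J₁: ẑ×o_n = [0.5683, -0.5696, 0.0000], ω = ẑ
J2: z=[-0.8192, -0.5736, 0.0000] o=[0.1663, -0.2376, 0.3500] → [-0.0333, 0.0476, -0.1512, -0.8192, -0.5736, 0.0000]
J3: z=[-0.2056, 0.2936, -0.9336] o=[-0.2253, -0.3408, 0.4038] → [-0.2111, 0.3224, 0.1479, -0.2056, 0.2936, -0.9336]
J4: z=[-0.2056, 0.2936, -0.9336] o=[-0.7566, -0.4579, 0.4839] → [-0.1253, -0.1902, -0.0322, -0.2056, 0.2936, -0.9336]
q̇ = J⁺·V = [-0.6000, 0.9620, 0.1560, -0.1390]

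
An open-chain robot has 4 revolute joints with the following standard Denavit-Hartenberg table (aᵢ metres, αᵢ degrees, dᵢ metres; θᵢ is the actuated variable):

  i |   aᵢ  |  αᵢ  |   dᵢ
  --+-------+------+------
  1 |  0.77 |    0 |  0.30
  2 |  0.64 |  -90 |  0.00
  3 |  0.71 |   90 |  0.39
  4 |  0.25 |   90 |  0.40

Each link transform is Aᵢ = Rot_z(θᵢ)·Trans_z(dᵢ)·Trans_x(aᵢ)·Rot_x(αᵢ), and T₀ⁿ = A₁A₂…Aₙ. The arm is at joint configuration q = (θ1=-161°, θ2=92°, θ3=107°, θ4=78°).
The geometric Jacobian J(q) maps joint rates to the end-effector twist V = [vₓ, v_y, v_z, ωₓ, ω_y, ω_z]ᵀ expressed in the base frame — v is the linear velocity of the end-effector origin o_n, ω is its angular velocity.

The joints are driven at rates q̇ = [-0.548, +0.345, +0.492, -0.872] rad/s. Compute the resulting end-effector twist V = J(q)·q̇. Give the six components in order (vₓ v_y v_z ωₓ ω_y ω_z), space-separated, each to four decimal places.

-0.4565 0.6509 -0.2825 0.1605 0.9548 0.0519

o_n = [0.1509, -0.7699, -0.5456]
J₁: ẑ×o_n = [0.7699, 0.1509, -0.0000], ω = ẑ
J2: z=[0.0000, 0.0000, 1.0000] o=[-0.7280, -0.2507, 0.3000] → [0.5192, 0.8790, -0.0000, 0.0000, 0.0000, 1.0000]
J3: z=[0.9336, 0.3584, 0.0000] o=[-0.4987, -0.8482, 0.3000] → [-0.3030, 0.7895, -0.1597, 0.9336, 0.3584, 0.0000]
J4: z=[0.3427, -0.8928, -0.2924] o=[-0.2090, -0.5146, -0.3790] → [0.0741, -0.0481, 0.2339, 0.3427, -0.8928, -0.2924]
V = J·q̇ = [-0.4565, 0.6509, -0.2825, 0.1605, 0.9548, 0.0519]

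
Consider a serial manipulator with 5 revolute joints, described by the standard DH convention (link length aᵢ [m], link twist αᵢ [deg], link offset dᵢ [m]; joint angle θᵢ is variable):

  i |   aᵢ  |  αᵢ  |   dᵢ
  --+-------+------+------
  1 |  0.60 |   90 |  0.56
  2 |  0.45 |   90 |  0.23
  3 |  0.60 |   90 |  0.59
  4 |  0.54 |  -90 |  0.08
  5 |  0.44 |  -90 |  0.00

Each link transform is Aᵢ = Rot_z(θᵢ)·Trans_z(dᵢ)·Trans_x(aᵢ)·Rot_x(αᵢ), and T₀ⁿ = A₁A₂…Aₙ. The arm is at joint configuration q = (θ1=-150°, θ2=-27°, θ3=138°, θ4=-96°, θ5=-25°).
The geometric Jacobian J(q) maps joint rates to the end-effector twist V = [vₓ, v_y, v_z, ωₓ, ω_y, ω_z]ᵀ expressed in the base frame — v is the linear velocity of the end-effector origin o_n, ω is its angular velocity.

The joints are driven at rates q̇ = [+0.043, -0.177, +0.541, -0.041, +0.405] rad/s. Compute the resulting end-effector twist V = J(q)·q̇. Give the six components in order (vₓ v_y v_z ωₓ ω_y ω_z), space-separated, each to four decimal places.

o_n = [-1.2332, 0.1696, 0.7504]
J₁: ẑ×o_n = [-0.1696, -1.2332, 0.0000], ω = ẑ
J2: z=[-0.5000, 0.8660, 0.0000] o=[-0.5196, -0.3000, 0.5600] → [0.1649, 0.0952, 0.3832, -0.5000, 0.8660, 0.0000]
J3: z=[0.3932, 0.2270, -0.8910] o=[-0.9819, -0.3013, 0.3557] → [0.5091, 0.0688, 0.2422, 0.3932, 0.2270, -0.8910]
J4: z=[-0.8879, 0.3455, -0.3038] o=[-0.6066, 0.3790, 0.0324] → [0.1844, 0.8279, 0.4024, -0.8879, 0.3455, -0.3038]
J5: z=[0.1965, 0.8818, 0.4287] o=[-0.9022, 0.2333, 0.4676] → [0.2767, -0.1974, 0.2794, 0.1965, 0.8818, 0.4287]
V = J·q̇ = [0.3435, -0.1466, 0.1598, 0.4172, 0.3125, -0.2530]

0.3435 -0.1466 0.1598 0.4172 0.3125 -0.2530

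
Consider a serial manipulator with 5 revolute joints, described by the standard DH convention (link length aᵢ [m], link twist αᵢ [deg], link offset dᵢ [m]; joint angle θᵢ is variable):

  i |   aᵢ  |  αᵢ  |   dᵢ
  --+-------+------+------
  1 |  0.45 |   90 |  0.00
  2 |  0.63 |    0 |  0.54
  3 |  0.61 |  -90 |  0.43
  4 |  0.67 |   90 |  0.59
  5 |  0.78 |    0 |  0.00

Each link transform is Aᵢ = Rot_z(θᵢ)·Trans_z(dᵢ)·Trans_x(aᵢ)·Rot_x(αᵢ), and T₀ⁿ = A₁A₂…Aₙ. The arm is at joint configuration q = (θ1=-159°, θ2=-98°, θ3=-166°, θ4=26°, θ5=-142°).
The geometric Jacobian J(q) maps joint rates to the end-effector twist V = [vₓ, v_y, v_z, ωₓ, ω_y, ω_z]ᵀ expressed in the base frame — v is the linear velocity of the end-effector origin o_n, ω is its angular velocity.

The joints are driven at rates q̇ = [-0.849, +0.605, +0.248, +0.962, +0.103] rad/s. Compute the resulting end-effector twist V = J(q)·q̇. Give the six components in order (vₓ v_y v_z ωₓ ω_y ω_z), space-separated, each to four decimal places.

o_n = [-0.5109, 0.8169, 0.0208]
J₁: ẑ×o_n = [-0.8169, -0.5109, 0.0000], ω = ẑ
J2: z=[-0.3584, 0.9336, 0.0000] o=[-0.4201, -0.1613, 0.0000] → [0.0194, 0.0075, -0.2658, -0.3584, 0.9336, 0.0000]
J3: z=[-0.3584, 0.9336, 0.0000] o=[-0.5318, 0.3743, -0.6239] → [0.6018, 0.2310, -0.1781, -0.3584, 0.9336, 0.0000]
J4: z=[0.9285, 0.3564, -0.1045] o=[-0.6263, 0.7986, -0.0172] → [0.0155, -0.0474, -0.0241, 0.9285, 0.3564, -0.1045]
J5: z=[-0.2793, 0.8555, 0.4360] o=[0.0855, 0.7572, 0.5200] → [-0.4531, -0.3994, 0.4935, -0.2793, 0.8555, 0.4360]
V = J·q̇ = [0.8228, 0.4088, -0.1774, 0.5587, 1.2273, -0.9047]

0.8228 0.4088 -0.1774 0.5587 1.2273 -0.9047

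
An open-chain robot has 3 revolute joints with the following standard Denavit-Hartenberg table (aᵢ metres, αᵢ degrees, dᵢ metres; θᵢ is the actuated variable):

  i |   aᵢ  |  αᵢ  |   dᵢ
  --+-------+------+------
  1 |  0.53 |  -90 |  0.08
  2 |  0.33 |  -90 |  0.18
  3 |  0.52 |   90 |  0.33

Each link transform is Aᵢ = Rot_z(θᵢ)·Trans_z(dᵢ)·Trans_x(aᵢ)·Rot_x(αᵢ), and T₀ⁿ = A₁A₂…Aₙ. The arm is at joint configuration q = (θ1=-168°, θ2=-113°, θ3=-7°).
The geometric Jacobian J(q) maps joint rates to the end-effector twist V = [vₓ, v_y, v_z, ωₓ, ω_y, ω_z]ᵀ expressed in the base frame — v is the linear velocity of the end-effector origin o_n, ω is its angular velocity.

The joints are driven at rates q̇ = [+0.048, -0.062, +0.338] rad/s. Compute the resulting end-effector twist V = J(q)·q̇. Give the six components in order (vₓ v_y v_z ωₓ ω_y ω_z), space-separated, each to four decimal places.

o_n = [-0.4416, -0.3427, 0.9878]
J₁: ẑ×o_n = [0.3427, -0.4416, 0.0000], ω = ẑ
J2: z=[0.2079, -0.9781, 0.0000] o=[-0.5184, -0.1102, 0.0800] → [-0.8880, -0.1887, 0.0268, 0.2079, -0.9781, 0.0000]
J3: z=[-0.9004, -0.1914, 0.3907] o=[-0.3549, -0.2595, 0.3838] → [-0.0831, 0.5100, 0.0583, -0.9004, -0.1914, 0.3907]
V = J·q̇ = [0.0434, 0.1629, 0.0181, -0.3172, -0.0040, 0.1801]

0.0434 0.1629 0.0181 -0.3172 -0.0040 0.1801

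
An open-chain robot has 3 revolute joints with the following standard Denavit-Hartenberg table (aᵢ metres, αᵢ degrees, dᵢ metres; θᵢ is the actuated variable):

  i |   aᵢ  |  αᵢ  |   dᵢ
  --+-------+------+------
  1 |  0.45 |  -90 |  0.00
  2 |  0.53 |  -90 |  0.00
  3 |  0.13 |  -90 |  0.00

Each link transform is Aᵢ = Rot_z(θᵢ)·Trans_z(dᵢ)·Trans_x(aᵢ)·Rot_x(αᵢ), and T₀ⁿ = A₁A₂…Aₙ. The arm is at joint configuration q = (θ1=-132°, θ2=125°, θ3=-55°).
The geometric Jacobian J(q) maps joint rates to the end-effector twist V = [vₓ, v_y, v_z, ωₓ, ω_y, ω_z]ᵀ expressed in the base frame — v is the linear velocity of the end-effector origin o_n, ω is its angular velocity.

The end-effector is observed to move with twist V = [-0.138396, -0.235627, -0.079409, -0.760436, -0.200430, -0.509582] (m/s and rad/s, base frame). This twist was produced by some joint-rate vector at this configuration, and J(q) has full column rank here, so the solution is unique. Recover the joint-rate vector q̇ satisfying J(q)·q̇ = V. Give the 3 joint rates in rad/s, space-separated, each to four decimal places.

-0.0490 -0.4310 -0.8030

o_n = [0.0101, -0.1480, -0.4952]
J₁: ẑ×o_n = [0.1480, 0.0101, -0.0000], ω = ẑ
J2: z=[0.7431, -0.6691, 0.0000] o=[-0.3011, -0.3344, 0.0000] → [0.3314, 0.3680, 0.3468, 0.7431, -0.6691, 0.0000]
J3: z=[0.5481, 0.6087, 0.5736] o=[-0.0977, -0.1085, -0.4342] → [-0.0145, 0.0953, -0.0872, 0.5481, 0.6087, 0.5736]
q̇ = J⁺·V = [-0.0490, -0.4310, -0.8030]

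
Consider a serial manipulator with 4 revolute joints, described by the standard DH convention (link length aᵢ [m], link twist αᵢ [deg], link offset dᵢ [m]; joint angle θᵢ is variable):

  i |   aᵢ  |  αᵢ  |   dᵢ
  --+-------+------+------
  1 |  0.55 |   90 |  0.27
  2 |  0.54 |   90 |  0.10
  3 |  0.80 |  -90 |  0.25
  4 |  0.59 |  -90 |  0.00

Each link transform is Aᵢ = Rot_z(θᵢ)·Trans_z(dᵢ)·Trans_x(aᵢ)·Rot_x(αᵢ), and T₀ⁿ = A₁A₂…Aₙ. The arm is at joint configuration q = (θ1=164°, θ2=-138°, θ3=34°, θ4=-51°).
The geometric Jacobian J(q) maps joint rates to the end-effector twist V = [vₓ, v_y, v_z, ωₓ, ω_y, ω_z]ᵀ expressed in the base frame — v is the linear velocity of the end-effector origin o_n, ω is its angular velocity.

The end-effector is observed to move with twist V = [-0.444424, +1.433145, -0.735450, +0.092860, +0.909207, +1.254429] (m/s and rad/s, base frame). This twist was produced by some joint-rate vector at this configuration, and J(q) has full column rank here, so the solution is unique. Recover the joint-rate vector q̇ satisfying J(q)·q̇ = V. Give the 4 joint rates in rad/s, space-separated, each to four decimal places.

0.8010 0.2720 0.2290 0.7570

o_n = [1.2146, 0.4371, -0.2146]
J₁: ẑ×o_n = [-0.4371, 1.2146, 0.0000], ω = ẑ
J2: z=[0.2756, 0.9613, 0.0000] o=[-0.5287, 0.1516, 0.2700] → [-0.4658, 0.1336, -1.5970, 0.2756, 0.9613, 0.0000]
J3: z=[0.6432, -0.1844, 0.7431] o=[-0.1154, 0.1371, -0.0913] → [-0.2002, 1.0676, 0.4383, 0.6432, -0.1844, 0.7431]
J4: z=[-0.1709, 0.9115, 0.3742] o=[0.6425, 0.3852, -0.3493] → [0.1034, 0.2371, -0.5303, -0.1709, 0.9115, 0.3742]
q̇ = J⁺·V = [0.8010, 0.2720, 0.2290, 0.7570]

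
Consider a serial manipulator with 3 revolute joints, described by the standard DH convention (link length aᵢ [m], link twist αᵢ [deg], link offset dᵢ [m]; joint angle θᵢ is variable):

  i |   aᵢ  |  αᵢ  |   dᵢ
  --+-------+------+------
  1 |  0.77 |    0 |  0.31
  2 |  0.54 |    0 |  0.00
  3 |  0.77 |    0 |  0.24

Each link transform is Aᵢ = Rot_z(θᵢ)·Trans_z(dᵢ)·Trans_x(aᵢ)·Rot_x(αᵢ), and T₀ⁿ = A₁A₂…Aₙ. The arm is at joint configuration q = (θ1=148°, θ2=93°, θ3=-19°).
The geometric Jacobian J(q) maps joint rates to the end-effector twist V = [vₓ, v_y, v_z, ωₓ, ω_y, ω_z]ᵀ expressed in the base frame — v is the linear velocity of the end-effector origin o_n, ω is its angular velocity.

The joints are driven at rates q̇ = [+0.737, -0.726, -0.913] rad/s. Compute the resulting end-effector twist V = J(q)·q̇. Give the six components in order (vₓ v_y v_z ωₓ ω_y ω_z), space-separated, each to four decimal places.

-0.7603 0.0320 0.0000 0.0000 0.0000 -0.9020

o_n = [-1.4870, -0.5795, 0.5500]
J₁: ẑ×o_n = [0.5795, -1.4870, 0.0000], ω = ẑ
J2: z=[0.0000, 0.0000, 1.0000] o=[-0.6530, 0.4080, 0.3100] → [0.9875, -0.8340, 0.0000, 0.0000, 0.0000, 1.0000]
J3: z=[0.0000, 0.0000, 1.0000] o=[-0.9148, -0.0643, 0.3100] → [0.5152, -0.5722, 0.0000, 0.0000, 0.0000, 1.0000]
V = J·q̇ = [-0.7603, 0.0320, 0.0000, 0.0000, 0.0000, -0.9020]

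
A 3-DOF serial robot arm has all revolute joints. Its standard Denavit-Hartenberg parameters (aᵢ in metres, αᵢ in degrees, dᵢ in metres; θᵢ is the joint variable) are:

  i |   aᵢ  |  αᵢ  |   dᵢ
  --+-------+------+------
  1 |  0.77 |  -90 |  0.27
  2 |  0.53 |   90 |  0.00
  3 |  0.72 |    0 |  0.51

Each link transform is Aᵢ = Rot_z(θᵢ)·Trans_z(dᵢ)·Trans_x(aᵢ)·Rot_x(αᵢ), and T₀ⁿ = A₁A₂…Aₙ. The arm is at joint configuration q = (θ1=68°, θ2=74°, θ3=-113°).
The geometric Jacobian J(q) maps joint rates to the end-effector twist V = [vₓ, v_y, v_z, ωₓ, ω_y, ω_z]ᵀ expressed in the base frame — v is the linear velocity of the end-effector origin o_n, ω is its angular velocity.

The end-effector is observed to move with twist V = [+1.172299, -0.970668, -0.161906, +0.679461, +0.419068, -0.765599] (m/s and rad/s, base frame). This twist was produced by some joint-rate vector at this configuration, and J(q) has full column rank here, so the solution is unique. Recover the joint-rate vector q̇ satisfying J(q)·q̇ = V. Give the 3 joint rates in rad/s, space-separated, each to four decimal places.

o_n = [1.1123, 0.9838, 0.1715]
J₁: ẑ×o_n = [-0.9838, 1.1123, 0.0000], ω = ẑ
J2: z=[-0.9272, 0.3746, 0.0000] o=[0.2884, 0.7139, 0.2700] → [-0.0369, -0.0913, -0.5588, -0.9272, 0.3746, 0.0000]
J3: z=[0.3601, 0.8913, 0.2756] o=[0.3432, 0.8494, -0.2395] → [0.3293, 0.0640, -0.6371, 0.3601, 0.8913, 0.2756]
q̇ = J⁺·V = [-0.9500, -0.4730, 0.6690]

-0.9500 -0.4730 0.6690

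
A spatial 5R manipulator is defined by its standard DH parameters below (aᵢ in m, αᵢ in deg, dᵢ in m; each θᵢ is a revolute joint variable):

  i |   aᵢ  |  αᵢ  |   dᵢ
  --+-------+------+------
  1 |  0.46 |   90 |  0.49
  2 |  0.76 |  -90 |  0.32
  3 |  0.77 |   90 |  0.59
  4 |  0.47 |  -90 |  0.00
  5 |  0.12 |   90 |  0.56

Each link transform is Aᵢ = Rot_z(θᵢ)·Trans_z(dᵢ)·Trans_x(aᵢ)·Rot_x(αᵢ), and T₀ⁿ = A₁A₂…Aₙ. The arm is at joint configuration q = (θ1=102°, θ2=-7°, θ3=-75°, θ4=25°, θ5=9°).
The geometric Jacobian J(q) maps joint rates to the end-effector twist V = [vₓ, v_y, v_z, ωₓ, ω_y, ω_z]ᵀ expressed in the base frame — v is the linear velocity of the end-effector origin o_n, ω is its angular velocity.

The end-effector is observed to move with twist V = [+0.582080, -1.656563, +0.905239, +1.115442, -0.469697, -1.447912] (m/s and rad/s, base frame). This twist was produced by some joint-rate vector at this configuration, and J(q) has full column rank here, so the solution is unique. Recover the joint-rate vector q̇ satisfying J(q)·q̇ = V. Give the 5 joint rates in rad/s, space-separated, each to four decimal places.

-0.3080 0.5090 -0.5160 0.6540 -0.7720

o_n = [0.9688, 1.9137, 1.6977]
J₁: ẑ×o_n = [-1.9137, 0.9688, 0.0000], ω = ẑ
J2: z=[0.9781, 0.2079, 0.0000] o=[-0.0956, 0.4499, 0.4900] → [0.2511, -1.1813, 1.2104, 0.9781, 0.2079, 0.0000]
J3: z=[-0.0253, 0.1192, 0.9925] o=[0.0605, 1.2543, 0.3974] → [-0.4994, 0.9345, -0.1250, -0.0253, 0.1192, 0.9925]
J4: z=[0.4525, -0.8840, 0.1177] o=[0.7320, 1.6728, 0.9587] → [-0.6816, -0.3065, 0.3184, 0.4525, -0.8840, 0.1177]
J5: z=[-0.3997, -0.0830, 0.9129] o=[1.1066, 1.8890, 1.1424] → [-0.0686, 0.0961, -0.0213, -0.3997, -0.0830, 0.9129]
q̇ = J⁺·V = [-0.3080, 0.5090, -0.5160, 0.6540, -0.7720]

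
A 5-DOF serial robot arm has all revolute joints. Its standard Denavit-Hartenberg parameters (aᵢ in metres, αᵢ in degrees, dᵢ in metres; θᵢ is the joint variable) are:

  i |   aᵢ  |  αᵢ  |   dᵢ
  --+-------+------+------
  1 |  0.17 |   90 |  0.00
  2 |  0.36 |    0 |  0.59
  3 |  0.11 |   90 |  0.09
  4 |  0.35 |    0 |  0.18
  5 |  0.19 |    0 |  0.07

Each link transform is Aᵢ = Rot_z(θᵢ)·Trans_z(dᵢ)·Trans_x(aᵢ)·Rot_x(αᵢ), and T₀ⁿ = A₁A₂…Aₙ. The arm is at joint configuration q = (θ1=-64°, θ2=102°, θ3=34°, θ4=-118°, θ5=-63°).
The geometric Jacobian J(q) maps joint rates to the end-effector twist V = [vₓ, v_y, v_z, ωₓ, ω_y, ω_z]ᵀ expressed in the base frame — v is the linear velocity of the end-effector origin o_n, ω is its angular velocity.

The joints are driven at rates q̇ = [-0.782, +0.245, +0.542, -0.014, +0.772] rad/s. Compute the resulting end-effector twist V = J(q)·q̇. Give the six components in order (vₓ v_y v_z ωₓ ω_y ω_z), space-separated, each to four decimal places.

-0.3526 0.2531 0.2519 -0.4765 -0.8183 -0.2367

o_n = [-0.1415, -0.5636, 0.3623]
J₁: ẑ×o_n = [0.5636, -0.1415, 0.0000], ω = ẑ
J2: z=[-0.8988, -0.4384, 0.0000] o=[0.0745, -0.1528, 0.0000] → [-0.1588, 0.3256, 0.2745, -0.8988, -0.4384, 0.0000]
J3: z=[-0.8988, -0.4384, 0.0000] o=[-0.4886, -0.3442, 0.3521] → [-0.0044, 0.0091, 0.3494, -0.8988, -0.4384, 0.0000]
J4: z=[0.3045, -0.6244, 0.7193] o=[-0.6042, -0.3125, 0.4285] → [0.2220, 0.3530, 0.2124, 0.3045, -0.6244, 0.7193]
J5: z=[0.3045, -0.6244, 0.7193] o=[-0.2198, -0.3956, 0.4439] → [0.1718, 0.0811, -0.0023, 0.3045, -0.6244, 0.7193]
V = J·q̇ = [-0.3526, 0.2531, 0.2519, -0.4765, -0.8183, -0.2367]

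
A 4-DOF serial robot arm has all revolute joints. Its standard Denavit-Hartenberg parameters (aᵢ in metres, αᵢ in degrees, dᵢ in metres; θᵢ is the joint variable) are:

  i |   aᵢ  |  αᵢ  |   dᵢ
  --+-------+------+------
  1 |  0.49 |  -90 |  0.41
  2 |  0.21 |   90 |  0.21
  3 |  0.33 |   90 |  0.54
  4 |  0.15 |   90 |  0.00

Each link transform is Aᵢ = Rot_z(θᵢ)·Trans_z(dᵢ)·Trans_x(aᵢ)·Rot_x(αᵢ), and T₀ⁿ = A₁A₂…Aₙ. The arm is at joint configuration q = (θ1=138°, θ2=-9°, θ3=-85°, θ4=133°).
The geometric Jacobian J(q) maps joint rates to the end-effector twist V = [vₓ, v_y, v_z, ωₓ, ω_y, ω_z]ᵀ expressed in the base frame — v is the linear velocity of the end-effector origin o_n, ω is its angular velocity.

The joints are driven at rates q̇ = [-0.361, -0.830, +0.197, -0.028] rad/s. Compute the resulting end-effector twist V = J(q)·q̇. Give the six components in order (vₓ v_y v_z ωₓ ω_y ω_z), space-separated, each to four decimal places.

o_n = [-0.4461, 0.4243, 1.0877]
J₁: ẑ×o_n = [-0.4243, -0.4461, 0.0000], ω = ẑ
J2: z=[-0.6691, -0.7431, 0.0000] o=[-0.3641, 0.3279, 0.4100] → [-0.5036, 0.4534, -0.1254, -0.6691, -0.7431, 0.0000]
J3: z=[0.1163, -0.1047, 0.9877] o=[-0.6588, 0.3106, 0.4429] → [-0.1798, 0.1352, 0.0355, 0.1163, -0.1047, 0.9877]
J4: z=[0.7895, -0.5936, -0.1558] o=[-0.3972, 0.5174, 0.9807] → [-0.0780, -0.0768, -0.1025, 0.7895, -0.5936, -0.1558]
V = J·q̇ = [0.5379, -0.1866, 0.1139, 0.5562, 0.6128, -0.1621]

0.5379 -0.1866 0.1139 0.5562 0.6128 -0.1621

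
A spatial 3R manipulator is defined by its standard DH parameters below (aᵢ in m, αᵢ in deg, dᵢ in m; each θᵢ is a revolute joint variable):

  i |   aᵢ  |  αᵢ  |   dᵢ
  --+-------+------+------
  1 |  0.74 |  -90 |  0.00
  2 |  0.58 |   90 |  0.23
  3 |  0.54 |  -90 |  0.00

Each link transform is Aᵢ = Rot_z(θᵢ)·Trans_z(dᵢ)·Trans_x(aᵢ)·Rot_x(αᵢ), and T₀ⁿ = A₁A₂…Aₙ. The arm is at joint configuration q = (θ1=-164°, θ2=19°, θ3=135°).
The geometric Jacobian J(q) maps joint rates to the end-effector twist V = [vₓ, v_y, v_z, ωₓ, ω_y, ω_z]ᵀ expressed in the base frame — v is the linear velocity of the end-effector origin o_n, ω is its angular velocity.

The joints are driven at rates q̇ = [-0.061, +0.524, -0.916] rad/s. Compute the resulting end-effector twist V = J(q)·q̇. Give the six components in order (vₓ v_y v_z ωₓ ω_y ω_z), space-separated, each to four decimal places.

o_n = [-0.7228, -0.8438, -0.0645]
J₁: ẑ×o_n = [0.8438, -0.7228, 0.0000], ω = ẑ
J2: z=[0.2756, -0.9613, 0.0000] o=[-0.7113, -0.2040, 0.0000] → [0.0620, 0.0178, -0.1874, 0.2756, -0.9613, 0.0000]
J3: z=[-0.3130, -0.0897, 0.9455] o=[-1.1751, -0.5762, -0.1888] → [0.2418, 0.4666, 0.1243, -0.3130, -0.0897, 0.9455]
V = J·q̇ = [-0.2405, -0.3740, -0.2121, 0.4311, -0.4215, -0.9271]

-0.2405 -0.3740 -0.2121 0.4311 -0.4215 -0.9271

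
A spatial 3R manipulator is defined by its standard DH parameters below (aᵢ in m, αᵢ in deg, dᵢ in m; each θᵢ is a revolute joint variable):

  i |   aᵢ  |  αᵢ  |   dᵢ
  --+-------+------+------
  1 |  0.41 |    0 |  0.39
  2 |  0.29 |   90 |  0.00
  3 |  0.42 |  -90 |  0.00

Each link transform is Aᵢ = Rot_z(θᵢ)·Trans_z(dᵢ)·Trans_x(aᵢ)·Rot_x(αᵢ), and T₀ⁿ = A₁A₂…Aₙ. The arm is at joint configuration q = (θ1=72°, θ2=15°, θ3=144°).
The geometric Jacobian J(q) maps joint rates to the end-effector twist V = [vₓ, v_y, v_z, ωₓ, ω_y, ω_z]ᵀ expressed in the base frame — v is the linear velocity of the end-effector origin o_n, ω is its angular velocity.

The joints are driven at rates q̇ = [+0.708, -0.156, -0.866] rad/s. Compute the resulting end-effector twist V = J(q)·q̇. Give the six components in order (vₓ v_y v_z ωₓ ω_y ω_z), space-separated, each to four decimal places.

-0.2374 0.3018 0.2943 -0.8648 0.0453 0.5520

o_n = [0.1241, 0.3402, 0.6369]
J₁: ẑ×o_n = [-0.3402, 0.1241, 0.0000], ω = ẑ
J2: z=[0.0000, 0.0000, 1.0000] o=[0.1267, 0.3899, 0.3900] → [0.0497, -0.0026, 0.0000, 0.0000, 0.0000, 1.0000]
J3: z=[0.9986, -0.0523, 0.0000] o=[0.1419, 0.6795, 0.3900] → [-0.0129, -0.2465, -0.3398, 0.9986, -0.0523, 0.0000]
V = J·q̇ = [-0.2374, 0.3018, 0.2943, -0.8648, 0.0453, 0.5520]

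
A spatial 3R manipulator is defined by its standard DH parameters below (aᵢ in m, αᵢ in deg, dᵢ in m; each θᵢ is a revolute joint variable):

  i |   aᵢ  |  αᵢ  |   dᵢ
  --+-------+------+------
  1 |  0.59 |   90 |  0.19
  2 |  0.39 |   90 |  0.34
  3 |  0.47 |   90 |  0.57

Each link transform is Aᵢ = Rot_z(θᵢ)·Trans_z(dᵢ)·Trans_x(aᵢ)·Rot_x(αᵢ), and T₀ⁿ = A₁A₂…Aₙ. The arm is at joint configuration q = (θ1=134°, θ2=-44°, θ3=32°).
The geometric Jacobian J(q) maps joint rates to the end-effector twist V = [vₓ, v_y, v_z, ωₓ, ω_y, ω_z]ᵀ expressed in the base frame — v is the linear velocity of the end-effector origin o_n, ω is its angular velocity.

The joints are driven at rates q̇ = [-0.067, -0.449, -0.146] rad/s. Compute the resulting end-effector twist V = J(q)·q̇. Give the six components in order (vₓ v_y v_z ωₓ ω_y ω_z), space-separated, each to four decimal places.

0.3028 -0.3239 -0.1022 -0.3934 -0.2389 0.0380

o_n = [-0.1051, 0.9568, -0.7678]
J₁: ẑ×o_n = [-0.9568, -0.1051, 0.0000], ω = ẑ
J2: z=[0.7193, 0.6947, 0.0000] o=[-0.4098, 0.4244, 0.1900] → [-0.6654, 0.6890, 0.1713, 0.7193, 0.6947, 0.0000]
J3: z=[0.4826, -0.4997, -0.7193] o=[-0.3602, 0.8624, -0.0809] → [0.4112, 0.1480, 0.1730, 0.4826, -0.4997, -0.7193]
V = J·q̇ = [0.3028, -0.3239, -0.1022, -0.3934, -0.2389, 0.0380]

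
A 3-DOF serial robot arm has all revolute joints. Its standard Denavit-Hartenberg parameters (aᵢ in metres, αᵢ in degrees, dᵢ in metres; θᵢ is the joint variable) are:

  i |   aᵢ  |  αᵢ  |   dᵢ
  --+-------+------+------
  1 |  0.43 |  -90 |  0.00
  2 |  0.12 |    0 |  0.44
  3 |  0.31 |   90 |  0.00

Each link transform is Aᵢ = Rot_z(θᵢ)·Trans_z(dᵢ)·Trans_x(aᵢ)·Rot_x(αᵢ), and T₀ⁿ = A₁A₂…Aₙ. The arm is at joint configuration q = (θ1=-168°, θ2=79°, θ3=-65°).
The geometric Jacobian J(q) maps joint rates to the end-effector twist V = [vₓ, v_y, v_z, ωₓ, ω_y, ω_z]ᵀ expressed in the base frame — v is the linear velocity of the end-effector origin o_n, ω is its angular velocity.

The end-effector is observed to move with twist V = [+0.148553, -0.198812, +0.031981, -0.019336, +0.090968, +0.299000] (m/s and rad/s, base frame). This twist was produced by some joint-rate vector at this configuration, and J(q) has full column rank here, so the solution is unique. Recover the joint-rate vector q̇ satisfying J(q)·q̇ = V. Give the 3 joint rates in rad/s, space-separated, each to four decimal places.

0.2990 -0.1750 0.0820

o_n = [-0.6457, -0.5871, -0.1928]
J₁: ẑ×o_n = [0.5871, -0.6457, 0.0000], ω = ẑ
J2: z=[0.2079, -0.9781, 0.0000] o=[-0.4206, -0.0894, 0.0000] → [0.1886, 0.0401, -0.3237, 0.2079, -0.9781, 0.0000]
J3: z=[0.2079, -0.9781, 0.0000] o=[-0.3515, -0.5245, -0.1178] → [0.0734, 0.0156, -0.3008, 0.2079, -0.9781, 0.0000]
q̇ = J⁺·V = [0.2990, -0.1750, 0.0820]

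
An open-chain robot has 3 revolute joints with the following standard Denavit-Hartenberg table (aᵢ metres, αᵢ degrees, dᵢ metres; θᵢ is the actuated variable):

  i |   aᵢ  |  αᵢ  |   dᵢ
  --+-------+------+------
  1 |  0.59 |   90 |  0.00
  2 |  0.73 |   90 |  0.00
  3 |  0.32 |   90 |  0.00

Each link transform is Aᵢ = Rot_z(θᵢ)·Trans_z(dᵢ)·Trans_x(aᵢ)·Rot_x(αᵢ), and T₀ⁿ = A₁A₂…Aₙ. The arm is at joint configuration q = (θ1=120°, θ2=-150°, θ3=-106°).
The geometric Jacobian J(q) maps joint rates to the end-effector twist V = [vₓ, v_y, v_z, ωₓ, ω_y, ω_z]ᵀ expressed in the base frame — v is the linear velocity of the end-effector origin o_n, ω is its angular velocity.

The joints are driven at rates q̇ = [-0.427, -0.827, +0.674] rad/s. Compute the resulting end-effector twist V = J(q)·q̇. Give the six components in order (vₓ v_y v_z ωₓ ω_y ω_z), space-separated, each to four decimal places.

0.1180 -0.2940 0.3560 -0.5477 -0.7054 0.1567

o_n = [-0.2835, -0.1242, -0.3209]
J₁: ẑ×o_n = [0.1242, -0.2835, 0.0000], ω = ẑ
J2: z=[0.8660, 0.5000, 0.0000] o=[-0.2950, 0.5110, 0.0000] → [-0.1604, 0.2779, -0.5558, 0.8660, 0.5000, 0.0000]
J3: z=[0.2500, -0.4330, 0.8660] o=[0.0211, -0.0365, -0.3650] → [0.0568, -0.2748, -0.1538, 0.2500, -0.4330, 0.8660]
V = J·q̇ = [0.1180, -0.2940, 0.3560, -0.5477, -0.7054, 0.1567]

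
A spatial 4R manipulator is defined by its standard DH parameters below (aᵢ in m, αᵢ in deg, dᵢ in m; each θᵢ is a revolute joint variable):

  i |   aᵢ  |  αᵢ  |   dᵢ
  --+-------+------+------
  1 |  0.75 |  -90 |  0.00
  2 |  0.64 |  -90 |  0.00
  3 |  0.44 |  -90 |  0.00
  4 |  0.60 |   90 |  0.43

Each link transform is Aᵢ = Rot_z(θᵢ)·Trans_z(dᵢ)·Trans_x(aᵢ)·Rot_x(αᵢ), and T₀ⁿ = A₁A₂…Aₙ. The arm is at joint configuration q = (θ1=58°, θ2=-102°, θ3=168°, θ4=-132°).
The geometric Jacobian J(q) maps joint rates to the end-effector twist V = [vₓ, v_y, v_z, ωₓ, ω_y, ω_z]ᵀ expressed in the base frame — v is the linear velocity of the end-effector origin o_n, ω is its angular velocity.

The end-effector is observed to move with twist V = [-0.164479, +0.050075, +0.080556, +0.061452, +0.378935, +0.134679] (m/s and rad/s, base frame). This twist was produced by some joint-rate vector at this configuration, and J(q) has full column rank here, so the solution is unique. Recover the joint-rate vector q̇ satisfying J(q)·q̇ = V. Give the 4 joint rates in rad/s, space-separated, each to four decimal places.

0.1500 -0.2680 0.3430 0.4260

o_n = [0.2221, 1.1341, 0.5944]
J₁: ẑ×o_n = [-1.1341, 0.2221, 0.0000], ω = ẑ
J2: z=[-0.8480, 0.5299, 0.0000] o=[0.3974, 0.6360, 0.0000] → [0.3150, 0.5041, -0.3295, -0.8480, 0.5299, 0.0000]
J3: z=[0.5183, 0.8295, 0.2079] o=[0.3269, 0.5232, 0.6260] → [-0.1532, -0.0054, 0.4036, 0.5183, 0.8295, 0.2079]
J4: z=[-0.8066, 0.5550, -0.2034] o=[0.4519, 0.5506, 0.2050] → [0.3348, 0.3608, -0.3431, -0.8066, 0.5550, -0.2034]
q̇ = J⁺·V = [0.1500, -0.2680, 0.3430, 0.4260]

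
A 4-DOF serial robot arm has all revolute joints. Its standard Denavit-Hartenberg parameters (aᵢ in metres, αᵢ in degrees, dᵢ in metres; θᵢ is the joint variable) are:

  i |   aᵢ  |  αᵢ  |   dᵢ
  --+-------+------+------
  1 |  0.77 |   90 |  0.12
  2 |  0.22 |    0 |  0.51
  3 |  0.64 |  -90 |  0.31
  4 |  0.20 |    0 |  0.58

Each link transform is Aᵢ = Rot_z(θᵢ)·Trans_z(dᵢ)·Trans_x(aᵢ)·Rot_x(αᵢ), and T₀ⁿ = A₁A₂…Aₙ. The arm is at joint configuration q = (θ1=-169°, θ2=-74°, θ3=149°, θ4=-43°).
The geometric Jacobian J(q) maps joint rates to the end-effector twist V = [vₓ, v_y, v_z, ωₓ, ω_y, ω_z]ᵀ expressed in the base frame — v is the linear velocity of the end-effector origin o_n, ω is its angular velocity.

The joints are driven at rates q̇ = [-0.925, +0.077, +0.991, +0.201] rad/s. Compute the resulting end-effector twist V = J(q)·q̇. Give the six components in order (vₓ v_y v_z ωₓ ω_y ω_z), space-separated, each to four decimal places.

o_n = [-0.6477, 0.8484, 0.8181]
J₁: ẑ×o_n = [-0.8484, -0.6477, 0.0000], ω = ẑ
J2: z=[-0.1908, 0.9816, 0.0000] o=[-0.7559, -0.1469, 0.1200] → [0.6853, 0.1332, -0.2961, -0.1908, 0.9816, 0.0000]
J3: z=[-0.1908, 0.9816, 0.0000] o=[-0.9127, 0.3421, -0.0915] → [0.8929, 0.1736, -0.3567, -0.1908, 0.9816, 0.0000]
J4: z=[0.9482, 0.1843, 0.2588] o=[-1.1344, 0.6148, 0.5267] → [-0.0067, -0.1503, 0.1318, 0.9482, 0.1843, 0.2588]
V = J·q̇ = [1.7210, 0.7512, -0.3498, -0.0132, 1.0854, -0.8730]

1.7210 0.7512 -0.3498 -0.0132 1.0854 -0.8730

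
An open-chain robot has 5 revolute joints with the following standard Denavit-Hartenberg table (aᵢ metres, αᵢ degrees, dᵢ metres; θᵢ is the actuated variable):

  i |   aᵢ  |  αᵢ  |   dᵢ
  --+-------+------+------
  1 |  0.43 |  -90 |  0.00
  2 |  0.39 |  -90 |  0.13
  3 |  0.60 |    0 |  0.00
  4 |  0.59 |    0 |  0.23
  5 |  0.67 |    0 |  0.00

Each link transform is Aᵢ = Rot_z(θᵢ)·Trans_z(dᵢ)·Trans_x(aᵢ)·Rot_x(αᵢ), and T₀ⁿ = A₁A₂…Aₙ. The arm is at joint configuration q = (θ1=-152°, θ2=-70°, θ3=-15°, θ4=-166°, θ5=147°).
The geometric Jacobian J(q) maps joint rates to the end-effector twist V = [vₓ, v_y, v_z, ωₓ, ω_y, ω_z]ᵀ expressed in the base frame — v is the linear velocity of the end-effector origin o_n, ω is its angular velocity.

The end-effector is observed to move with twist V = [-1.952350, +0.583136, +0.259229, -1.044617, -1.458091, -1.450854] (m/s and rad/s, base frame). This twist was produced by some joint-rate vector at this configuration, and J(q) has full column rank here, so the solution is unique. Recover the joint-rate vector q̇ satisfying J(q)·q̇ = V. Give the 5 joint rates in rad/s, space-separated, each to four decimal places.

o_n = [-0.5479, -1.0271, 0.8000]
J₁: ẑ×o_n = [1.0271, -0.5479, 0.0000], ω = ẑ
J2: z=[0.4695, -0.8829, 0.0000] o=[-0.3797, -0.2019, 0.0000] → [-0.7064, -0.3756, -0.5360, 0.4695, -0.8829, 0.0000]
J3: z=[-0.8297, -0.4412, -0.3420] o=[-0.4364, -0.3793, 0.3665] → [-0.4128, 0.3979, 0.4883, -0.8297, -0.4412, -0.3420]
J4: z=[-0.8297, -0.4412, -0.3420] o=[-0.5385, -0.6095, 0.9111] → [-0.0939, -0.0889, 0.3424, -0.8297, -0.4412, -0.3420]
J5: z=[-0.8297, -0.4412, -0.3420] o=[-0.5560, -0.6071, 0.2781] → [-0.3739, 0.4303, 0.3521, -0.8297, -0.4412, -0.3420]
q̇ = J⁺·V = [-0.8660, 0.7970, 0.6610, 0.5900, 0.4590]

-0.8660 0.7970 0.6610 0.5900 0.4590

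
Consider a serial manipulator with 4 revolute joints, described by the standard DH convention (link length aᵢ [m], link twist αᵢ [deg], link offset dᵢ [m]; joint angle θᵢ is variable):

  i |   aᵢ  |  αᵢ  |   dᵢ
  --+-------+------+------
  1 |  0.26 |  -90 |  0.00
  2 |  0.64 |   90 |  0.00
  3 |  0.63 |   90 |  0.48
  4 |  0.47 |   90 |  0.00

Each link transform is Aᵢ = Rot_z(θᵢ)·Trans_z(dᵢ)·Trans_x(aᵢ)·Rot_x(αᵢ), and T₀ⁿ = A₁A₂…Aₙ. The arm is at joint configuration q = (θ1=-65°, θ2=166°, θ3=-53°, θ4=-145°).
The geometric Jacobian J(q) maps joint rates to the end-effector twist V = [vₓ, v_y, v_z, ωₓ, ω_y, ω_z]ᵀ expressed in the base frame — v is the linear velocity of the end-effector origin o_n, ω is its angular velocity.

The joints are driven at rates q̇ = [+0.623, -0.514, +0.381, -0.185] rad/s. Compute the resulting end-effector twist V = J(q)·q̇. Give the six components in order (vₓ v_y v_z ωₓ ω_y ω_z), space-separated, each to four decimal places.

o_n = [-0.3688, 0.3280, -0.3947]
J₁: ẑ×o_n = [-0.3280, -0.3688, 0.0000], ω = ẑ
J2: z=[0.9063, 0.4226, 0.0000] o=[0.1099, -0.2356, 0.0000] → [-0.1668, 0.3577, 0.7131, 0.9063, 0.4226, 0.0000]
J3: z=[0.1022, -0.2193, -0.9703] o=[-0.1526, 0.3272, -0.1548] → [0.0534, 0.2344, -0.0473, 0.1022, -0.2193, -0.9703]
J4: z=[-0.2179, -0.9566, 0.1932] o=[-0.7150, 0.3427, -0.7123] → [-0.3010, 0.1361, 0.3343, -0.2179, -0.9566, 0.1932]
V = J·q̇ = [-0.0426, -0.3495, -0.4464, -0.3866, -0.1238, 0.2176]

-0.0426 -0.3495 -0.4464 -0.3866 -0.1238 0.2176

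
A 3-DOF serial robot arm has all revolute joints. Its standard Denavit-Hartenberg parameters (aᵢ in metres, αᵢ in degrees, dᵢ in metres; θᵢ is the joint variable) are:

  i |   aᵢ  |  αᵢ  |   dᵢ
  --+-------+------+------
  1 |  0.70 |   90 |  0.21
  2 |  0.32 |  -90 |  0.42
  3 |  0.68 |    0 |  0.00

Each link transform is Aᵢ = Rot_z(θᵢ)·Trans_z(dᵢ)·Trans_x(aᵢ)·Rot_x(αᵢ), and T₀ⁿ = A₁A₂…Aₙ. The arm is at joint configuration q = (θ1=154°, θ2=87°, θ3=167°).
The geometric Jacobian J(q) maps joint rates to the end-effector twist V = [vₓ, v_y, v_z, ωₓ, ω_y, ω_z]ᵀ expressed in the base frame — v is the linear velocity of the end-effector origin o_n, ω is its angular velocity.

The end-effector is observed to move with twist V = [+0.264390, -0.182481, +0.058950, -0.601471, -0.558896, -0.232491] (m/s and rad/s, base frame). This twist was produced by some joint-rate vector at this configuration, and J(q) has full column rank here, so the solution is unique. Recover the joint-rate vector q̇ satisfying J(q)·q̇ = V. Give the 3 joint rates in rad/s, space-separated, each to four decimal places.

o_n = [-0.4960, 0.5390, -0.1321]
J₁: ẑ×o_n = [-0.5390, -0.4960, 0.0000], ω = ẑ
J2: z=[0.4384, 0.8988, 0.0000] o=[-0.6292, 0.3069, 0.2100] → [-0.3075, 0.1500, -0.0179, 0.4384, 0.8988, 0.0000]
J3: z=[0.8976, -0.4378, 0.0523] o=[-0.4601, 0.6917, 0.5296] → [0.2976, 0.5920, -0.1528, 0.8976, -0.4378, 0.0523]
q̇ = J⁺·V = [-0.2170, -0.7660, -0.2960]

-0.2170 -0.7660 -0.2960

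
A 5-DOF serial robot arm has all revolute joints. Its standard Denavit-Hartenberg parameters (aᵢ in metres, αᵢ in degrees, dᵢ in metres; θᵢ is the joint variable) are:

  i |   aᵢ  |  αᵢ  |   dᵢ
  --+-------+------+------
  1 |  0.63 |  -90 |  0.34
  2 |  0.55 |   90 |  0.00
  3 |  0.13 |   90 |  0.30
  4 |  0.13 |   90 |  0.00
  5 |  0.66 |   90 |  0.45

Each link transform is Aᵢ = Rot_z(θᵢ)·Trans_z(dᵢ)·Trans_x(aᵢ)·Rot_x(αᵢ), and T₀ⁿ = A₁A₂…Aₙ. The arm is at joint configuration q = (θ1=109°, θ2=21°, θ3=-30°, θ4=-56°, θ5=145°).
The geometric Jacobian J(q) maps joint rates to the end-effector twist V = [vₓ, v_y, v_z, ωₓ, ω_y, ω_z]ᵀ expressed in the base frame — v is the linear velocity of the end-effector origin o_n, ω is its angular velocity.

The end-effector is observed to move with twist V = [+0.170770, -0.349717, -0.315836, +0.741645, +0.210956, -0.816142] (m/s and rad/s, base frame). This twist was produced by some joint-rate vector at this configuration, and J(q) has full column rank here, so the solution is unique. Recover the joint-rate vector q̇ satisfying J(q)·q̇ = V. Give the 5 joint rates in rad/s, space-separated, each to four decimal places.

-0.3230 -0.1940 -0.7500 0.4300 -0.4910

o_n = [-0.1492, 0.7143, 0.7204]
J₁: ẑ×o_n = [-0.7143, -0.1492, 0.0000], ω = ẑ
J2: z=[-0.9455, -0.3256, 0.0000] o=[-0.2051, 0.5957, 0.3400] → [-0.1238, 0.3597, -0.0939, -0.9455, -0.3256, 0.0000]
J3: z=[-0.1167, 0.3388, 0.9336] o=[-0.3723, 1.0812, 0.1429] → [0.5382, 0.2757, -0.0328, -0.1167, 0.3388, 0.9336]
J4: z=[0.9708, -0.1594, 0.1792] o=[-0.3800, 1.3034, 0.3826] → [0.0517, -0.2866, -0.5351, 0.9708, -0.1594, 0.1792]
J5: z=[-0.1085, -0.9582, -0.2648] o=[-0.3522, 1.3343, 0.2594] → [-0.6058, -0.0038, 0.2618, -0.1085, -0.9582, -0.2648]
q̇ = J⁺·V = [-0.3230, -0.1940, -0.7500, 0.4300, -0.4910]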